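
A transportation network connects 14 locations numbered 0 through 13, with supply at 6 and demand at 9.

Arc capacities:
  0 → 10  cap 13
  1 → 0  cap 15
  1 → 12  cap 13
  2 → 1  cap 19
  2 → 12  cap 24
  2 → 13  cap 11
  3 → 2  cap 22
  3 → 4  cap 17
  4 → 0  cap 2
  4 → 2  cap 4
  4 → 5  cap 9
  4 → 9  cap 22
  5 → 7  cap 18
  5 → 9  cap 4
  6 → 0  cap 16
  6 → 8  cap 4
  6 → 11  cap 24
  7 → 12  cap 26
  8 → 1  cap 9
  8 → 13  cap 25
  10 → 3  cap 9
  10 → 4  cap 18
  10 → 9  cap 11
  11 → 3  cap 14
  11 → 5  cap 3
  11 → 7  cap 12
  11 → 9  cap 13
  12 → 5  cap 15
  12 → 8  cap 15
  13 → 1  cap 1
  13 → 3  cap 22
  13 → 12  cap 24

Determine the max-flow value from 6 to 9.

Maximum flow value: 41

augment #1: 6→11→9 bottleneck 13, total now 13
augment #2: 6→0→10→9 bottleneck 11, total now 24
augment #3: 6→11→5→9 bottleneck 3, total now 27
augment #4: 6→0→10→4→9 bottleneck 2, total now 29
augment #5: 6→11→3→4→9 bottleneck 8, total now 37
augment #6: 6→8→1→12→5→9 bottleneck 1, total now 38
augment #7: 6→8→13→3→4→9 bottleneck 3, total now 41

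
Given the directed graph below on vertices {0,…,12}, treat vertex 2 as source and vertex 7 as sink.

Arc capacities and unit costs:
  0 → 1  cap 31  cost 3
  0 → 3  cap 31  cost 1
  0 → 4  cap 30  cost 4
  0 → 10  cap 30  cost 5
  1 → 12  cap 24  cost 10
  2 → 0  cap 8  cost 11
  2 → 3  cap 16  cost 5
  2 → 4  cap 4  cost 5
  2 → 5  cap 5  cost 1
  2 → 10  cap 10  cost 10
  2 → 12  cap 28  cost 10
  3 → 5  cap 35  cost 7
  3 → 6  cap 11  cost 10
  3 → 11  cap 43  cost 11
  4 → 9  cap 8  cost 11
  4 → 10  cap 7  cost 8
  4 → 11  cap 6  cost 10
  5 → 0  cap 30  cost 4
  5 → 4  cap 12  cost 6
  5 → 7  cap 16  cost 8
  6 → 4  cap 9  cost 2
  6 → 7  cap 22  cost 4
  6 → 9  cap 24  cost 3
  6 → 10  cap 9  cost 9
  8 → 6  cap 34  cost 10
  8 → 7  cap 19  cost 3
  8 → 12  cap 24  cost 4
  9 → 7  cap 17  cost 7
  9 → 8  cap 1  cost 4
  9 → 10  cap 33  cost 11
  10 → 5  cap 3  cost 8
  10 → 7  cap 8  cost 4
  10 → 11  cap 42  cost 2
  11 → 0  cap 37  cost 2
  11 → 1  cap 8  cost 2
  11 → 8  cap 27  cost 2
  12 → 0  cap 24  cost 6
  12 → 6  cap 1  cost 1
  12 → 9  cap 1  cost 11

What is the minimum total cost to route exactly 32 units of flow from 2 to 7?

Minimum cost for 32 units: 515

shortest-cost path #1: 2→5→7 push 5 @ unit cost 9 (adds 45)
shortest-cost path #2: 2→10→7 push 8 @ unit cost 14 (adds 112)
shortest-cost path #3: 2→12→6→7 push 1 @ unit cost 15 (adds 15)
shortest-cost path #4: 2→10→11→8→7 push 2 @ unit cost 17 (adds 34)
shortest-cost path #5: 2→3→6→7 push 11 @ unit cost 19 (adds 209)
shortest-cost path #6: 2→3→5→7 push 5 @ unit cost 20 (adds 100)
total cost = 515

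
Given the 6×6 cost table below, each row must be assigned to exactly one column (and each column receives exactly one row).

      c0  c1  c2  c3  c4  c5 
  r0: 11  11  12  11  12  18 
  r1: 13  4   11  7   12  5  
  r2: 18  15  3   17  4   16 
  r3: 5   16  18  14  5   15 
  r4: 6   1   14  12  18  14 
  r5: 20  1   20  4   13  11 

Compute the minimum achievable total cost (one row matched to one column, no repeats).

optimal assignment: row0→col0 (cost 11), row1→col5 (cost 5), row2→col2 (cost 3), row3→col4 (cost 5), row4→col1 (cost 1), row5→col3 (cost 4)
total = 11 + 5 + 3 + 5 + 1 + 4 = 29

Minimum assignment cost: 29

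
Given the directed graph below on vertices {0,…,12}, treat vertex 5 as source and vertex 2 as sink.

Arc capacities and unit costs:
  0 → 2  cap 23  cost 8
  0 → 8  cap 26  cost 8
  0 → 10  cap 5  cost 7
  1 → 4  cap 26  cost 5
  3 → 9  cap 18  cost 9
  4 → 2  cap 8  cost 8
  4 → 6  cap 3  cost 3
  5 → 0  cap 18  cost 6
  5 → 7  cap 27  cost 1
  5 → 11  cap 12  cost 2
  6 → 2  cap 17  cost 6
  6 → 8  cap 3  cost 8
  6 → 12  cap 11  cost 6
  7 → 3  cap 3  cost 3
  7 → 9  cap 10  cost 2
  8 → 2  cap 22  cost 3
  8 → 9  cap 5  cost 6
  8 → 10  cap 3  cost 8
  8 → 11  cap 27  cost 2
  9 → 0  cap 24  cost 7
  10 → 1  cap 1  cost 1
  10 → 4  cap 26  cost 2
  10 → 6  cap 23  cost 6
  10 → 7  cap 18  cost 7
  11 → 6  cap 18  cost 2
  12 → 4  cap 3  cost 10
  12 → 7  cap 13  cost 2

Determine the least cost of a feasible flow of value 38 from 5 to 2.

shortest-cost path #1: 5→11→6→2 push 12 @ unit cost 10 (adds 120)
shortest-cost path #2: 5→0→2 push 18 @ unit cost 14 (adds 252)
shortest-cost path #3: 5→7→9→0→2 push 5 @ unit cost 18 (adds 90)
shortest-cost path #4: 5→7→9→0→8→2 push 3 @ unit cost 21 (adds 63)
total cost = 525

Minimum cost for 38 units: 525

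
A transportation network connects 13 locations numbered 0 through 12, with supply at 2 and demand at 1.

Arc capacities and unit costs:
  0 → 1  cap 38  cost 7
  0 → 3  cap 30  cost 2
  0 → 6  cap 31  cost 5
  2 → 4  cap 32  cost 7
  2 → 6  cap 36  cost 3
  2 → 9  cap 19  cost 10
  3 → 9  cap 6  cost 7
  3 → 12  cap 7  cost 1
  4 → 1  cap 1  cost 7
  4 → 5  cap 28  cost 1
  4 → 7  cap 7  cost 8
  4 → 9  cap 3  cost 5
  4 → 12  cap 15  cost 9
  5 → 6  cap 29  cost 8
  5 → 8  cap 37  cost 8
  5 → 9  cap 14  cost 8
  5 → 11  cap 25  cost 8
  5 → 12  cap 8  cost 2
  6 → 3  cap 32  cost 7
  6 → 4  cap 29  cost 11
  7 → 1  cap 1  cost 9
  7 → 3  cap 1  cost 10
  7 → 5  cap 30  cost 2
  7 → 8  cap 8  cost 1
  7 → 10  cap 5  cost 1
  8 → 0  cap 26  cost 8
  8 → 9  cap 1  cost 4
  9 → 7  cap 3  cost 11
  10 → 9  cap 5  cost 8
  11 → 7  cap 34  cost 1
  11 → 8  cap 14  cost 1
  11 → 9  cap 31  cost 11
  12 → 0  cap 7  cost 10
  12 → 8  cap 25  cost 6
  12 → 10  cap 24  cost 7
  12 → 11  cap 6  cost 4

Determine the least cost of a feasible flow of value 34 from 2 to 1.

shortest-cost path #1: 2→4→1 push 1 @ unit cost 14 (adds 14)
shortest-cost path #2: 2→4→7→1 push 1 @ unit cost 24 (adds 24)
shortest-cost path #3: 2→4→5→12→0→1 push 7 @ unit cost 27 (adds 189)
shortest-cost path #4: 2→4→5→12→11→8→0→1 push 1 @ unit cost 30 (adds 30)
shortest-cost path #5: 2→4→5→8→0→1 push 20 @ unit cost 31 (adds 620)
shortest-cost path #6: 2→4→7→8→0→1 push 2 @ unit cost 31 (adds 62)
shortest-cost path #7: 2→6→3→12→11→8→0→1 push 2 @ unit cost 31 (adds 62)
total cost = 1001

Minimum cost for 34 units: 1001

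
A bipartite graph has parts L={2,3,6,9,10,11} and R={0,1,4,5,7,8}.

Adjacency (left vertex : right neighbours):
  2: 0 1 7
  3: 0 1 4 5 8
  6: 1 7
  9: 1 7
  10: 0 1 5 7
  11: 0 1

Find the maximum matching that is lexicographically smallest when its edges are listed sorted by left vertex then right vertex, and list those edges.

Lex-smallest maximum matching: {(2,0), (3,4), (6,1), (9,7), (10,5)}

|M| = 5 (so the lex-smallest maximum matching has 5 edges)
process left vertices in ascending order; for each, take the smallest-labelled available neighbour that still permits 5 edges overall, or leave it unmatched if none does
lex-smallest matching: {2-0, 3-4, 6-1, 9-7, 10-5}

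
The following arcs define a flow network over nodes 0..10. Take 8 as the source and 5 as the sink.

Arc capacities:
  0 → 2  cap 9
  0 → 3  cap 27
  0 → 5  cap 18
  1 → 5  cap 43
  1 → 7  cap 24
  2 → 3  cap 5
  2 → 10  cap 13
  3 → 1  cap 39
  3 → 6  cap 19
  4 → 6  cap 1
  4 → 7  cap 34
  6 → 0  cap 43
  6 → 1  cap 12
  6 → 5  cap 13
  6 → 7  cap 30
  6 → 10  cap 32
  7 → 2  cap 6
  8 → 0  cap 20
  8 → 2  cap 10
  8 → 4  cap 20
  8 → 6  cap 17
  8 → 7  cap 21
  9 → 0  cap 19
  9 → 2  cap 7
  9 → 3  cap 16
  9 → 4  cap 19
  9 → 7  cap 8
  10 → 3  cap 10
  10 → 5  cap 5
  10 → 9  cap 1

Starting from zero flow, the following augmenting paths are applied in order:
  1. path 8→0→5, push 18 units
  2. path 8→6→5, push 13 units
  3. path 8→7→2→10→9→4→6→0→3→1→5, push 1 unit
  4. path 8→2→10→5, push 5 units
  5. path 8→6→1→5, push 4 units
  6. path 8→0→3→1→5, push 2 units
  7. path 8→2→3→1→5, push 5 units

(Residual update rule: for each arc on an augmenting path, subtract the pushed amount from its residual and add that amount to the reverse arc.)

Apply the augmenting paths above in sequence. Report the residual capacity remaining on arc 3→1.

after path 1 (8→0→5, push 18): res(3,1)=39
after path 2 (8→6→5, push 13): res(3,1)=39
after path 3 (8→7→2→10→9→4→6→0→3→1→5, push 1): res(3,1)=38
after path 4 (8→2→10→5, push 5): res(3,1)=38
after path 5 (8→6→1→5, push 4): res(3,1)=38
after path 6 (8→0→3→1→5, push 2): res(3,1)=36
after path 7 (8→2→3→1→5, push 5): res(3,1)=31

Residual capacity of (3,1): 31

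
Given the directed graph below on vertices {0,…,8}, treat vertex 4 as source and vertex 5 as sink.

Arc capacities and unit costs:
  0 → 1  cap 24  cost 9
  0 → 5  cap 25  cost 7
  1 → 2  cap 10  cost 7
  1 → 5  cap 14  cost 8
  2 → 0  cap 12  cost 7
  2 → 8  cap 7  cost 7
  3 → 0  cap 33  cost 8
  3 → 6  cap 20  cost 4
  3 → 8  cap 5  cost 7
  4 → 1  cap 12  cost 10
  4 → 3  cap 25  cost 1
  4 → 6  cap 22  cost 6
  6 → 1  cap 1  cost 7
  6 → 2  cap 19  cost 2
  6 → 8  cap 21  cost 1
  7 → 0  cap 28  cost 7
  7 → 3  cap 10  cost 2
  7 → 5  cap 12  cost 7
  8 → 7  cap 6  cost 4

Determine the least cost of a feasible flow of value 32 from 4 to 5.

shortest-cost path #1: 4→3→0→5 push 25 @ unit cost 16 (adds 400)
shortest-cost path #2: 4→1→5 push 7 @ unit cost 18 (adds 126)
total cost = 526

Minimum cost for 32 units: 526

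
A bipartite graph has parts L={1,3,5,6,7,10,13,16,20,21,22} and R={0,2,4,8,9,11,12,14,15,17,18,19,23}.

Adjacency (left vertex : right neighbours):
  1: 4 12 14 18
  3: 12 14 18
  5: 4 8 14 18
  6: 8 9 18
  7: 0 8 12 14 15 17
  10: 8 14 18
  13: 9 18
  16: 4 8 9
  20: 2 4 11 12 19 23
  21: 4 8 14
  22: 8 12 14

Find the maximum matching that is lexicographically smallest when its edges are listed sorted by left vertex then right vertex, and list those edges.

Lex-smallest maximum matching: {(1,4), (3,12), (5,8), (6,9), (7,0), (10,14), (13,18), (20,2)}

|M| = 8 (so the lex-smallest maximum matching has 8 edges)
process left vertices in ascending order; for each, take the smallest-labelled available neighbour that still permits 8 edges overall, or leave it unmatched if none does
lex-smallest matching: {1-4, 3-12, 5-8, 6-9, 7-0, 10-14, 13-18, 20-2}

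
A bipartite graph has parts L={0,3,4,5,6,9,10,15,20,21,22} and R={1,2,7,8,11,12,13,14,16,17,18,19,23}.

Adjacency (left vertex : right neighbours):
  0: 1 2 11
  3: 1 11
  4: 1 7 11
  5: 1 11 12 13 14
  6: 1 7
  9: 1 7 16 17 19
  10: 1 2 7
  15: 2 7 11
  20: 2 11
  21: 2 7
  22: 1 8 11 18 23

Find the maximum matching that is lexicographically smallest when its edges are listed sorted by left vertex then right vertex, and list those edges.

|M| = 7 (so the lex-smallest maximum matching has 7 edges)
process left vertices in ascending order; for each, take the smallest-labelled available neighbour that still permits 7 edges overall, or leave it unmatched if none does
lex-smallest matching: {0-1, 3-11, 4-7, 5-12, 9-16, 10-2, 22-8}

Lex-smallest maximum matching: {(0,1), (3,11), (4,7), (5,12), (9,16), (10,2), (22,8)}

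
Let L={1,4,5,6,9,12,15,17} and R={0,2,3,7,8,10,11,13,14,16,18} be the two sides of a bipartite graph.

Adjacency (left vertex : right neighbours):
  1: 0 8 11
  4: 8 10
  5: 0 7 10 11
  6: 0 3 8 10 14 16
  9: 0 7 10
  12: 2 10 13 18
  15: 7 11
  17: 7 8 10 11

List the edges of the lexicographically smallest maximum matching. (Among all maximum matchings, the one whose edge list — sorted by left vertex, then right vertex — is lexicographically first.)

Lex-smallest maximum matching: {(1,0), (4,8), (5,7), (6,3), (9,10), (12,2), (15,11)}

|M| = 7 (so the lex-smallest maximum matching has 7 edges)
process left vertices in ascending order; for each, take the smallest-labelled available neighbour that still permits 7 edges overall, or leave it unmatched if none does
lex-smallest matching: {1-0, 4-8, 5-7, 6-3, 9-10, 12-2, 15-11}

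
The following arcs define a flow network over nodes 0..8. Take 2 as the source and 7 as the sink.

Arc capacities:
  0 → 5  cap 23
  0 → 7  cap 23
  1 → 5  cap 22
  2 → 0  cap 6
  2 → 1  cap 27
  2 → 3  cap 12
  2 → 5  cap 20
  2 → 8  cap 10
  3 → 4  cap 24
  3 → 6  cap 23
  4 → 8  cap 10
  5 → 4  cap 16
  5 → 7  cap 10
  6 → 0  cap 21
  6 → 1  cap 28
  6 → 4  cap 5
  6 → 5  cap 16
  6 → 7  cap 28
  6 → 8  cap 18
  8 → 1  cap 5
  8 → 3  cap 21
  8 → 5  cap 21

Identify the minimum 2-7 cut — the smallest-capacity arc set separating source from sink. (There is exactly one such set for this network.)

Min-cut arcs: {(2,0), (3,6), (5,7)} (total capacity 39)

augment #1: 2→0→7 push 6
augment #2: 2→5→7 push 10
augment #3: 2→3→6→7 push 12
augment #4: 2→8→3→6→7 push 10
augment #5: 2→5→4→8→3→6→7 push 1
max flow = 39; residual-reachable set from 2 gives S-side
cut edges (S→T): {(2,0), (3,6), (5,7)} total cap 39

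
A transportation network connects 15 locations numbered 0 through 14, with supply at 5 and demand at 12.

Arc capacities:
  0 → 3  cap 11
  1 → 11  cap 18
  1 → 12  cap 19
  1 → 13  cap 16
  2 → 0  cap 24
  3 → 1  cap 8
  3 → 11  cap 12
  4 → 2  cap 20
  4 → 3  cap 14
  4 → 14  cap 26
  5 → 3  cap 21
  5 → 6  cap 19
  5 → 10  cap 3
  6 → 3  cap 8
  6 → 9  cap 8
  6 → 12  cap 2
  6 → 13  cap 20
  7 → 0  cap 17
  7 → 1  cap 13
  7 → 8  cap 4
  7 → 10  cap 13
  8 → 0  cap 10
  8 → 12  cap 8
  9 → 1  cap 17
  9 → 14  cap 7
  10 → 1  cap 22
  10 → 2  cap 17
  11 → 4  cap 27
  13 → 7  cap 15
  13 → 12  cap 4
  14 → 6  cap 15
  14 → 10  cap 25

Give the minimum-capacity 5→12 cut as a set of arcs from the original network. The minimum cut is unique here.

Min-cut arcs: {(1,12), (6,12), (7,8), (13,12)} (total capacity 29)

augment #1: 5→6→12 push 2
augment #2: 5→3→1→12 push 8
augment #3: 5→6→13→12 push 4
augment #4: 5→10→1→12 push 3
augment #5: 5→6→9→1→12 push 8
augment #6: 5→6→13→7→8→12 push 4
max flow = 29; residual-reachable set from 5 gives S-side
cut edges (S→T): {(1,12), (6,12), (7,8), (13,12)} total cap 29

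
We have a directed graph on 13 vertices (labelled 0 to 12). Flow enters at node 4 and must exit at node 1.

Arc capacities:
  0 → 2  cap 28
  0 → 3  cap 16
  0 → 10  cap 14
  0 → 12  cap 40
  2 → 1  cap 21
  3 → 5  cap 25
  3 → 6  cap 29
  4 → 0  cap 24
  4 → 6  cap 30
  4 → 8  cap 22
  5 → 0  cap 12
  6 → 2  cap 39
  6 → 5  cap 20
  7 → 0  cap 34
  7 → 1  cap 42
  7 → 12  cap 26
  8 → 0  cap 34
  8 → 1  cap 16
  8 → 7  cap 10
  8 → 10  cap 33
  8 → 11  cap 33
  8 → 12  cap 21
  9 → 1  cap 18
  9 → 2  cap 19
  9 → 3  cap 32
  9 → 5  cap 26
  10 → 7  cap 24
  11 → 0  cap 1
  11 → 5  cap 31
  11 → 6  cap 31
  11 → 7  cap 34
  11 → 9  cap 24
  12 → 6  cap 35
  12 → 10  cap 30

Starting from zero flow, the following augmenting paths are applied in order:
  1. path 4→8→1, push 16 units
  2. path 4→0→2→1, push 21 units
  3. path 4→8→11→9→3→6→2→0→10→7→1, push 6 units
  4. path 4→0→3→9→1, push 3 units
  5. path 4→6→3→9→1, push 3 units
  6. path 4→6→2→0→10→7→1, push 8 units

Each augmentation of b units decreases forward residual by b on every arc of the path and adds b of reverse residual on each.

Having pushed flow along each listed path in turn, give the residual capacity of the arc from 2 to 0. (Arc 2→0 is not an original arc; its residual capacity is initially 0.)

Residual capacity of (2,0): 7

after path 1 (4→8→1, push 16): res(2,0)=0
after path 2 (4→0→2→1, push 21): res(2,0)=21
after path 3 (4→8→11→9→3→6→2→0→10→7→1, push 6): res(2,0)=15
after path 4 (4→0→3→9→1, push 3): res(2,0)=15
after path 5 (4→6→3→9→1, push 3): res(2,0)=15
after path 6 (4→6→2→0→10→7→1, push 8): res(2,0)=7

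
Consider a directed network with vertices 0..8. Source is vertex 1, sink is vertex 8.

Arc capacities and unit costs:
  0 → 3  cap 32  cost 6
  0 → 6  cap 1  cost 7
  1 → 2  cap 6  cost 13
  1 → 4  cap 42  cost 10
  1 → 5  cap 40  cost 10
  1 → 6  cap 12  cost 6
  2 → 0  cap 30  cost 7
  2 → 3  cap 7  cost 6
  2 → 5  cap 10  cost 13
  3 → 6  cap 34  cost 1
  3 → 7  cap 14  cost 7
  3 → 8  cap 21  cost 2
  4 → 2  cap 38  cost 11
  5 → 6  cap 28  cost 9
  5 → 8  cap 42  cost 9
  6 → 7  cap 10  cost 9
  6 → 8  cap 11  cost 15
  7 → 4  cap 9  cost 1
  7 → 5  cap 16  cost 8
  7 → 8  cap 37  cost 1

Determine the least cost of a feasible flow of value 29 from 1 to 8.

shortest-cost path #1: 1→6→7→8 push 10 @ unit cost 16 (adds 160)
shortest-cost path #2: 1→5→8 push 19 @ unit cost 19 (adds 361)
total cost = 521

Minimum cost for 29 units: 521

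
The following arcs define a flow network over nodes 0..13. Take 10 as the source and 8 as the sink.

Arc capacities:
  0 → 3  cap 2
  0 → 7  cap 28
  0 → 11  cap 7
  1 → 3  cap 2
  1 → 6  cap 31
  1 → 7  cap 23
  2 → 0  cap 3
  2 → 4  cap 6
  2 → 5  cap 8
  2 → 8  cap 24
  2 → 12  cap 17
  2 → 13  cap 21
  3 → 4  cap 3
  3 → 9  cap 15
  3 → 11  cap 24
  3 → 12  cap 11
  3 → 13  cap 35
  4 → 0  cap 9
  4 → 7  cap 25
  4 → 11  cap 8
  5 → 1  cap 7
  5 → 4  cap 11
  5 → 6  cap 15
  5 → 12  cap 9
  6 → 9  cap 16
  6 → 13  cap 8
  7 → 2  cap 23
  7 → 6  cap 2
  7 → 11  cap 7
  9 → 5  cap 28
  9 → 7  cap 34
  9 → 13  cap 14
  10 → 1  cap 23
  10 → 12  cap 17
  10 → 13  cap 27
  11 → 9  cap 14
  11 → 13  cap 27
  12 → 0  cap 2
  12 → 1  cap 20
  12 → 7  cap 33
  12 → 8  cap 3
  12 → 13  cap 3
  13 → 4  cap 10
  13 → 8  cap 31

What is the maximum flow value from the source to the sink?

augment #1: 10→12→8 bottleneck 3, total now 3
augment #2: 10→13→8 bottleneck 27, total now 30
augment #3: 10→12→13→8 bottleneck 3, total now 33
augment #4: 10→1→3→13→8 bottleneck 1, total now 34
augment #5: 10→1→7→2→8 bottleneck 22, total now 56
augment #6: 10→12→7→2→8 bottleneck 1, total now 57

Maximum flow value: 57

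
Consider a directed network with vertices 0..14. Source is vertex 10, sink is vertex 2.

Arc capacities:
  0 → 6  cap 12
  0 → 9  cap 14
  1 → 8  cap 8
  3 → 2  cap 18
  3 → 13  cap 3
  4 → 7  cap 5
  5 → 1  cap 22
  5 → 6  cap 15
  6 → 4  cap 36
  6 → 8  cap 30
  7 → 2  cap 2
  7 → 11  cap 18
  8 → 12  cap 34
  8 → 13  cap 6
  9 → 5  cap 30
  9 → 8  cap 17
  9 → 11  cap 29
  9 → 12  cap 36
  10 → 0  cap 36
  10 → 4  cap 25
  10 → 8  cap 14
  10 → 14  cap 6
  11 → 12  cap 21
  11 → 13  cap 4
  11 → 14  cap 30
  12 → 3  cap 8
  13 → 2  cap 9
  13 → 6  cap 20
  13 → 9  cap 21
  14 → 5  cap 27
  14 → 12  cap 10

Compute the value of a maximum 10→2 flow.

augment #1: 10→4→7→2 bottleneck 2, total now 2
augment #2: 10→8→13→2 bottleneck 6, total now 8
augment #3: 10→8→12→3→2 bottleneck 8, total now 16
augment #4: 10→0→9→11→13→2 bottleneck 3, total now 19

Maximum flow value: 19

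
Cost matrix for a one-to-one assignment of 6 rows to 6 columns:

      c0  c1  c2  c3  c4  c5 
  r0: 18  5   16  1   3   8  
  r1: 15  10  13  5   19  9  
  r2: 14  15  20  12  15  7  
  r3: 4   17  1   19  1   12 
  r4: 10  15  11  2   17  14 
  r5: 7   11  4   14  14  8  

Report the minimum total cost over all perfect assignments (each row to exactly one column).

Minimum assignment cost: 30

one of 2 optimal assignments: row0→col4 (cost 3), row1→col1 (cost 10), row2→col5 (cost 7), row3→col0 (cost 4), row4→col3 (cost 2), row5→col2 (cost 4)
total = 3 + 10 + 7 + 4 + 2 + 4 = 30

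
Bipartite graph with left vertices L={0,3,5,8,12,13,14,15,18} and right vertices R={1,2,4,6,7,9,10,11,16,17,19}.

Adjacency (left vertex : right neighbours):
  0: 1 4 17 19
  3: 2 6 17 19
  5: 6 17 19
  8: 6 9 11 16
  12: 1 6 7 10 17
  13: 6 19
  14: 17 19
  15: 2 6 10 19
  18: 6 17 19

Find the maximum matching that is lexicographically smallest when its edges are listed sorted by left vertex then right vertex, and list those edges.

|M| = 8 (so the lex-smallest maximum matching has 8 edges)
process left vertices in ascending order; for each, take the smallest-labelled available neighbour that still permits 8 edges overall, or leave it unmatched if none does
lex-smallest matching: {0-1, 3-2, 5-6, 8-9, 12-7, 13-19, 14-17, 15-10}

Lex-smallest maximum matching: {(0,1), (3,2), (5,6), (8,9), (12,7), (13,19), (14,17), (15,10)}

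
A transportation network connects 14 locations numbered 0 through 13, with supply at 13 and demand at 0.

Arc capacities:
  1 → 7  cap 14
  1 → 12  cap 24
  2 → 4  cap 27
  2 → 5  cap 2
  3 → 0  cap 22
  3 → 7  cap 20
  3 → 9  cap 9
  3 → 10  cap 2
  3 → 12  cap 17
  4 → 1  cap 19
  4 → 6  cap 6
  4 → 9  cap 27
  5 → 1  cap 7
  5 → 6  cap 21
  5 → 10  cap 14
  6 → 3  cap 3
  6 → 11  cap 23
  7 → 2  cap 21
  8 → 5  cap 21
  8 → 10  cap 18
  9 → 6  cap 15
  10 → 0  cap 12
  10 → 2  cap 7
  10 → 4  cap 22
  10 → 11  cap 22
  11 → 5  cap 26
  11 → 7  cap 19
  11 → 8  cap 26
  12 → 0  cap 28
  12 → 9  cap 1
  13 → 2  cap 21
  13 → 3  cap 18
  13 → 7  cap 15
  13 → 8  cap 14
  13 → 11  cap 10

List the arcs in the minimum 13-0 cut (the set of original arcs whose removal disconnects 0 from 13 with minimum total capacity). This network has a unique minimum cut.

augment #1: 13→3→0 push 18
augment #2: 13→8→10→0 push 12
augment #3: 13→2→4→1→12→0 push 19
augment #4: 13→2→4→6→3→0 push 2
augment #5: 13→8→5→1→12→0 push 2
augment #6: 13→11→5→1→12→0 push 3
augment #7: 13→11→5→6→3→0 push 1
max flow = 57; residual-reachable set from 13 gives S-side
cut edges (S→T): {(1,12), (6,3), (10,0), (13,3)} total cap 57

Min-cut arcs: {(1,12), (6,3), (10,0), (13,3)} (total capacity 57)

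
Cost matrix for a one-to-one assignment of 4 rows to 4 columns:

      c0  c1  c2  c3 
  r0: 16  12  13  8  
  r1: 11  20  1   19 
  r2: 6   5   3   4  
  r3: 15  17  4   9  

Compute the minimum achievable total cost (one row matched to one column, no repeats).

one of 2 optimal assignments: row0→col1 (cost 12), row1→col2 (cost 1), row2→col0 (cost 6), row3→col3 (cost 9)
total = 12 + 1 + 6 + 9 = 28

Minimum assignment cost: 28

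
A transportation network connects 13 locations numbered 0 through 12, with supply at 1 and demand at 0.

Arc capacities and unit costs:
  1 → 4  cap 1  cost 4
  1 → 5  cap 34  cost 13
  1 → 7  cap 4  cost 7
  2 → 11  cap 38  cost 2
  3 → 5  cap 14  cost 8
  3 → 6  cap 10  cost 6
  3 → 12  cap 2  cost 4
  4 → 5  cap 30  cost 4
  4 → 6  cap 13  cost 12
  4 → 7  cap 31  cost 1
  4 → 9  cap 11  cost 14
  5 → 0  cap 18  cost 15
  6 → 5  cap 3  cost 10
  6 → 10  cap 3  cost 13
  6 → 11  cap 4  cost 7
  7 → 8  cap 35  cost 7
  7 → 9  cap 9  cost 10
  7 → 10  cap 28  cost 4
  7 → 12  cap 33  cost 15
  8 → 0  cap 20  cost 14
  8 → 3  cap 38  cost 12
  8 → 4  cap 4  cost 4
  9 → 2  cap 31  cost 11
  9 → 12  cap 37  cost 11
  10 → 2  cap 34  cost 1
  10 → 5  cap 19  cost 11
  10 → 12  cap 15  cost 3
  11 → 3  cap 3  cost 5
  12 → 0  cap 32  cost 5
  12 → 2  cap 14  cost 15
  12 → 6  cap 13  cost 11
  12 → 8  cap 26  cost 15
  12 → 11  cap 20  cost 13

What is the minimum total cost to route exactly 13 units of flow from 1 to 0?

Minimum cost for 13 units: 317

shortest-cost path #1: 1→4→7→10→12→0 push 1 @ unit cost 17 (adds 17)
shortest-cost path #2: 1→7→10→12→0 push 4 @ unit cost 19 (adds 76)
shortest-cost path #3: 1→5→0 push 8 @ unit cost 28 (adds 224)
total cost = 317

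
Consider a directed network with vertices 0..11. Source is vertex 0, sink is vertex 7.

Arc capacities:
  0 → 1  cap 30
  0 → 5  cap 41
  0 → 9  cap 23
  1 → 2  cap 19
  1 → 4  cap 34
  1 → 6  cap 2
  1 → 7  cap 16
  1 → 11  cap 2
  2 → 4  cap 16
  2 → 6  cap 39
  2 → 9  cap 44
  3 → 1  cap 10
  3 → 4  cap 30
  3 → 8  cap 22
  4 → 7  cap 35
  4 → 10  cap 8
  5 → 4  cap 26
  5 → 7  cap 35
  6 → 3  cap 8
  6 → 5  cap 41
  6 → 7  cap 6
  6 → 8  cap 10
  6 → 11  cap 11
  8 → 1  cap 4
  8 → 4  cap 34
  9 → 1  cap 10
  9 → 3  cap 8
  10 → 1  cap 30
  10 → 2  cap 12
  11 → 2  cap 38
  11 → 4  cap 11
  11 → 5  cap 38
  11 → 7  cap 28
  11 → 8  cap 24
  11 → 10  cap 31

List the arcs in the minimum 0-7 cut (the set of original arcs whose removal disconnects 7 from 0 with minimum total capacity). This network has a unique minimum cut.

augment #1: 0→1→7 push 16
augment #2: 0→5→7 push 35
augment #3: 0→1→4→7 push 14
augment #4: 0→5→4→7 push 6
augment #5: 0→9→1→4→7 push 10
augment #6: 0→9→3→4→7 push 5
augment #7: 0→9→3→1→6→7 push 2
augment #8: 0→9→3→1→11→7 push 1
max flow = 89; residual-reachable set from 0 gives S-side
cut edges (S→T): {(0,1), (0,5), (9,1), (9,3)} total cap 89

Min-cut arcs: {(0,1), (0,5), (9,1), (9,3)} (total capacity 89)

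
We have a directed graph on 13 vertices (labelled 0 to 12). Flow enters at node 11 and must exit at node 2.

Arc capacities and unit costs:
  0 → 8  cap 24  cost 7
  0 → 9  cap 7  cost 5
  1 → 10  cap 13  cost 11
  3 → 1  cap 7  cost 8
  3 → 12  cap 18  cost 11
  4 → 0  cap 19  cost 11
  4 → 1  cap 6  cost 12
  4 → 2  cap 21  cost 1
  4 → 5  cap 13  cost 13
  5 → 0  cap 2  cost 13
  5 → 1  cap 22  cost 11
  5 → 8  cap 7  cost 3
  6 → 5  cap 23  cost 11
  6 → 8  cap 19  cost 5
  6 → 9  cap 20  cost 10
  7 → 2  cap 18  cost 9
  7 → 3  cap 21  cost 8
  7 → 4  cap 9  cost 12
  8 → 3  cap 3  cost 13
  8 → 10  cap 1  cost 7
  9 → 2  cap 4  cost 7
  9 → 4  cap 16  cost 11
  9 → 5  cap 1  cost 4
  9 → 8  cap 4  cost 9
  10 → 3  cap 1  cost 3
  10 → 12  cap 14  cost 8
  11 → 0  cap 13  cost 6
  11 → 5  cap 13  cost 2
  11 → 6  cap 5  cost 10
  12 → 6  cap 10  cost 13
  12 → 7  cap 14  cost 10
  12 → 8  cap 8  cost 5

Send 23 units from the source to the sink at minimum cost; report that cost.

Minimum cost for 23 units: 841

shortest-cost path #1: 11→0→9→2 push 4 @ unit cost 18 (adds 72)
shortest-cost path #2: 11→0→9→4→2 push 3 @ unit cost 23 (adds 69)
shortest-cost path #3: 11→6→9→4→2 push 5 @ unit cost 32 (adds 160)
shortest-cost path #4: 11→5→8→10→12→7→2 push 1 @ unit cost 39 (adds 39)
shortest-cost path #5: 11→5→8→3→12→7→2 push 3 @ unit cost 48 (adds 144)
shortest-cost path #6: 11→5→1→10→12→7→2 push 7 @ unit cost 51 (adds 357)
total cost = 841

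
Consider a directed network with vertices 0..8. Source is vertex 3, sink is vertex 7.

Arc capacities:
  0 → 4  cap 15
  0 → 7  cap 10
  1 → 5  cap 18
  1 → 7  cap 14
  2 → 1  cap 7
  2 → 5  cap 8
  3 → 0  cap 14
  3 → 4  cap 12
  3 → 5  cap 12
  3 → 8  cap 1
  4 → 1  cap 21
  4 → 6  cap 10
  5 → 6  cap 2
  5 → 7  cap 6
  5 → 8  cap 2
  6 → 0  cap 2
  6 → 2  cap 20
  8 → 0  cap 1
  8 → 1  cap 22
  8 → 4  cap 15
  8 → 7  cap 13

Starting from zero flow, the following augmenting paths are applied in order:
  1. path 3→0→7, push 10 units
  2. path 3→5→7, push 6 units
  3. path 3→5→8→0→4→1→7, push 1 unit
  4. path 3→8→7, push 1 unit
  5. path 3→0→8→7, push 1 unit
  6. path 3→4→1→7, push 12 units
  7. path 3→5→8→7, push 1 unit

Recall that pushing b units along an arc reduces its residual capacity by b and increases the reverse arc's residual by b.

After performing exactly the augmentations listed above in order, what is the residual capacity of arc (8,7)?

Residual capacity of (8,7): 10

after path 1 (3→0→7, push 10): res(8,7)=13
after path 2 (3→5→7, push 6): res(8,7)=13
after path 3 (3→5→8→0→4→1→7, push 1): res(8,7)=13
after path 4 (3→8→7, push 1): res(8,7)=12
after path 5 (3→0→8→7, push 1): res(8,7)=11
after path 6 (3→4→1→7, push 12): res(8,7)=11
after path 7 (3→5→8→7, push 1): res(8,7)=10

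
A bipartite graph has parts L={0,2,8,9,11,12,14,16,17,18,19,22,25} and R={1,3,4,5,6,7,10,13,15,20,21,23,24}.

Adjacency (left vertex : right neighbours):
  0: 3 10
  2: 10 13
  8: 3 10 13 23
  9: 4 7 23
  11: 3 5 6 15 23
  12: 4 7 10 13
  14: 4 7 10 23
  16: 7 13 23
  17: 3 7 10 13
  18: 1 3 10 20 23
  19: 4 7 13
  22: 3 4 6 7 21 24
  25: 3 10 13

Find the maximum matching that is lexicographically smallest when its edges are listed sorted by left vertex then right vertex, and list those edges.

Lex-smallest maximum matching: {(0,3), (2,10), (8,13), (9,4), (11,5), (12,7), (14,23), (18,1), (22,6)}

|M| = 9 (so the lex-smallest maximum matching has 9 edges)
process left vertices in ascending order; for each, take the smallest-labelled available neighbour that still permits 9 edges overall, or leave it unmatched if none does
lex-smallest matching: {0-3, 2-10, 8-13, 9-4, 11-5, 12-7, 14-23, 18-1, 22-6}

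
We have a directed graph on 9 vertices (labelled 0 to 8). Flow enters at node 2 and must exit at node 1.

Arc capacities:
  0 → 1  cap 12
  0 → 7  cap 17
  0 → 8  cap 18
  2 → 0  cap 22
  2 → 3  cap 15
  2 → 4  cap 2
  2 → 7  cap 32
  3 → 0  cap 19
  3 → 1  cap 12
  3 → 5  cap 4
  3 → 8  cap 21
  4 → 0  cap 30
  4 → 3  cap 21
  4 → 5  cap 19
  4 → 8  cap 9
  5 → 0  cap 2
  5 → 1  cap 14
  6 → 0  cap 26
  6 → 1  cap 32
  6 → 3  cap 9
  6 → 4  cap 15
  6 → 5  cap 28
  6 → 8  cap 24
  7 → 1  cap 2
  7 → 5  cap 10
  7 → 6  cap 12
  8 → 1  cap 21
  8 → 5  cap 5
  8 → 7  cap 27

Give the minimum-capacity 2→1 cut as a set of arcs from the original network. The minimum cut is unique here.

Min-cut arcs: {(2,0), (2,3), (2,4), (7,1), (7,5), (7,6)} (total capacity 63)

augment #1: 2→0→1 push 12
augment #2: 2→3→1 push 12
augment #3: 2→7→1 push 2
augment #4: 2→0→8→1 push 10
augment #5: 2→3→5→1 push 3
augment #6: 2→4→5→1 push 2
augment #7: 2→7→5→1 push 9
augment #8: 2→7→6→1 push 12
augment #9: 2→7→5→0→8→1 push 1
max flow = 63; residual-reachable set from 2 gives S-side
cut edges (S→T): {(2,0), (2,3), (2,4), (7,1), (7,5), (7,6)} total cap 63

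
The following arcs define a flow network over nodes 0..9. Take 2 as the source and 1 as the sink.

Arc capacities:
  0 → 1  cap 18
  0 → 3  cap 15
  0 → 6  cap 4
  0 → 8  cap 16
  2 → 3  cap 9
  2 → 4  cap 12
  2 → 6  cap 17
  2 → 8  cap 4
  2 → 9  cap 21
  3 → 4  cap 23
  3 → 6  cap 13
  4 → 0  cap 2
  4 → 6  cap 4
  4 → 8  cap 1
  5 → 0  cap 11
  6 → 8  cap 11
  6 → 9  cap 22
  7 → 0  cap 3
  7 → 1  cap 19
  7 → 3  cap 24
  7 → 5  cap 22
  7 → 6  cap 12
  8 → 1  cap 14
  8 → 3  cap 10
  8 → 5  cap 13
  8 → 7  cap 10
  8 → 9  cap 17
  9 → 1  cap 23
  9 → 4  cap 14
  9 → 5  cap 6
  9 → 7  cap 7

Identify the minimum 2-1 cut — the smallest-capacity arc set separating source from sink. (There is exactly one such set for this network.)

Min-cut arcs: {(2,8), (4,0), (4,8), (6,8), (9,1), (9,5), (9,7)} (total capacity 54)

augment #1: 2→8→1 push 4
augment #2: 2→9→1 push 21
augment #3: 2→4→0→1 push 2
augment #4: 2→4→8→1 push 1
augment #5: 2→6→8→1 push 9
augment #6: 2→6→9→1 push 2
augment #7: 2→6→8→7→1 push 2
augment #8: 2→6→9→7→1 push 4
augment #9: 2→3→6→9→7→1 push 3
augment #10: 2→3→6→9→5→0→1 push 6
max flow = 54; residual-reachable set from 2 gives S-side
cut edges (S→T): {(2,8), (4,0), (4,8), (6,8), (9,1), (9,5), (9,7)} total cap 54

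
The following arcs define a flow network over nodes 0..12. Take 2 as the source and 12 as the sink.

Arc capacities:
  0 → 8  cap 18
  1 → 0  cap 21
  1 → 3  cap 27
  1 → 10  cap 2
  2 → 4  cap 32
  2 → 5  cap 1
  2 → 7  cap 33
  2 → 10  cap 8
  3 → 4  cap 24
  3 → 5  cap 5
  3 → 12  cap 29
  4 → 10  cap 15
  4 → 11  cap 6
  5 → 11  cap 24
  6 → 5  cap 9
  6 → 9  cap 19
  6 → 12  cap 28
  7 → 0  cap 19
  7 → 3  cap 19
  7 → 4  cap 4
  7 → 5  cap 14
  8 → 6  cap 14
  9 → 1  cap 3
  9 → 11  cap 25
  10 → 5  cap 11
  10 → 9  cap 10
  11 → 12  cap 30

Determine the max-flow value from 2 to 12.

augment #1: 2→4→11→12 bottleneck 6, total now 6
augment #2: 2→5→11→12 bottleneck 1, total now 7
augment #3: 2→7→3→12 bottleneck 19, total now 26
augment #4: 2→7→5→11→12 bottleneck 14, total now 40
augment #5: 2→10→5→11→12 bottleneck 8, total now 48
augment #6: 2→4→10→5→11→12 bottleneck 1, total now 49
augment #7: 2→4→10→9→1→3→12 bottleneck 3, total now 52
augment #8: 2→4→10→5→7→0→8→6→12 bottleneck 2, total now 54
augment #9: 2→4→10→9→11→5→7→0→8→6→12 bottleneck 7, total now 61

Maximum flow value: 61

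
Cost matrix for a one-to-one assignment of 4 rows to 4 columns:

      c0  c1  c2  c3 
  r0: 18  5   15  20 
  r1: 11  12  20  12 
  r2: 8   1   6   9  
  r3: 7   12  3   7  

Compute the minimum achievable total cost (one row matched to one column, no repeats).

Minimum assignment cost: 28

one of 2 optimal assignments: row0→col1 (cost 5), row1→col0 (cost 11), row2→col3 (cost 9), row3→col2 (cost 3)
total = 5 + 11 + 9 + 3 = 28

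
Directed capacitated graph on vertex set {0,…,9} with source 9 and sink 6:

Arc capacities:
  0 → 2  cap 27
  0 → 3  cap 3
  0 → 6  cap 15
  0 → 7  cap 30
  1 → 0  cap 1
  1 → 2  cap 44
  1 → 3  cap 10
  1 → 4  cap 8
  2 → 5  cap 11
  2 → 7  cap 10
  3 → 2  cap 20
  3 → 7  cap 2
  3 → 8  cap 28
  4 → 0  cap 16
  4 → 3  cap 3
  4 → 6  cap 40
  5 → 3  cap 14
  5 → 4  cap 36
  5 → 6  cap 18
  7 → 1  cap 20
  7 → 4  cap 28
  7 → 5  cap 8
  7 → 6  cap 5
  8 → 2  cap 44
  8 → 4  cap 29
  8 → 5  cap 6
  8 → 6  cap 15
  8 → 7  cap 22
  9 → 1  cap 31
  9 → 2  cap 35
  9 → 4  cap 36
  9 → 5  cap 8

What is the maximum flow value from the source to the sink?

Maximum flow value: 84

augment #1: 9→4→6 bottleneck 36, total now 36
augment #2: 9→5→6 bottleneck 8, total now 44
augment #3: 9→1→0→6 bottleneck 1, total now 45
augment #4: 9→1→4→6 bottleneck 4, total now 49
augment #5: 9→2→5→6 bottleneck 10, total now 59
augment #6: 9→2→7→6 bottleneck 5, total now 64
augment #7: 9→1→3→8→6 bottleneck 10, total now 74
augment #8: 9→1→4→0→6 bottleneck 4, total now 78
augment #9: 9→2→5→3→8→6 bottleneck 1, total now 79
augment #10: 9→2→7→4→0→6 bottleneck 5, total now 84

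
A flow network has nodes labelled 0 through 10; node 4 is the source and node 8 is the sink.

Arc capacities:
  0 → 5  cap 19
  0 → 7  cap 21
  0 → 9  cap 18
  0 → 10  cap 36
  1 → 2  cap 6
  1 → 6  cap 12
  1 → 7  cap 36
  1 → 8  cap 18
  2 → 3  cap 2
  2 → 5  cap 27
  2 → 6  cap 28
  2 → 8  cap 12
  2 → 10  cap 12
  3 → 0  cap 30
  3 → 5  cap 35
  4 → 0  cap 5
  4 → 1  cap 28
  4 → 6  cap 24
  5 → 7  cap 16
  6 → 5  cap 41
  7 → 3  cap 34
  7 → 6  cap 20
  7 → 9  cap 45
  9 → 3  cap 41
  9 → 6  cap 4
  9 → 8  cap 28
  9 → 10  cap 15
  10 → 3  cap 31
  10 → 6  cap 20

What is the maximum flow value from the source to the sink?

augment #1: 4→1→8 bottleneck 18, total now 18
augment #2: 4→0→9→8 bottleneck 5, total now 23
augment #3: 4→1→2→8 bottleneck 6, total now 29
augment #4: 4→1→7→9→8 bottleneck 4, total now 33
augment #5: 4→6→5→7→9→8 bottleneck 16, total now 49

Maximum flow value: 49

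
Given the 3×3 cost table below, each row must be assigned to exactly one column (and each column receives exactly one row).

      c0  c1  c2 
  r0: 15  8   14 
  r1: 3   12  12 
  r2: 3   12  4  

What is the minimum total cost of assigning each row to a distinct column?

Minimum assignment cost: 15

optimal assignment: row0→col1 (cost 8), row1→col0 (cost 3), row2→col2 (cost 4)
total = 8 + 3 + 4 = 15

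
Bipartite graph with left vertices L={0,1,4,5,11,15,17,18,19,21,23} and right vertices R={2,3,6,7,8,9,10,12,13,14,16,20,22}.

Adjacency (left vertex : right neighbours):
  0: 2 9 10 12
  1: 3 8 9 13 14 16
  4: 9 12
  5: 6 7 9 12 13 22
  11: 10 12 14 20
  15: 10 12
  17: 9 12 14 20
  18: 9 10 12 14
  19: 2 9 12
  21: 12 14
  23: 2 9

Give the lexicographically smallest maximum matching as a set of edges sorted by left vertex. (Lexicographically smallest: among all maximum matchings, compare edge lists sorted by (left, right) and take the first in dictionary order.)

Lex-smallest maximum matching: {(0,2), (1,3), (4,9), (5,6), (11,10), (15,12), (17,20), (18,14)}

|M| = 8 (so the lex-smallest maximum matching has 8 edges)
process left vertices in ascending order; for each, take the smallest-labelled available neighbour that still permits 8 edges overall, or leave it unmatched if none does
lex-smallest matching: {0-2, 1-3, 4-9, 5-6, 11-10, 15-12, 17-20, 18-14}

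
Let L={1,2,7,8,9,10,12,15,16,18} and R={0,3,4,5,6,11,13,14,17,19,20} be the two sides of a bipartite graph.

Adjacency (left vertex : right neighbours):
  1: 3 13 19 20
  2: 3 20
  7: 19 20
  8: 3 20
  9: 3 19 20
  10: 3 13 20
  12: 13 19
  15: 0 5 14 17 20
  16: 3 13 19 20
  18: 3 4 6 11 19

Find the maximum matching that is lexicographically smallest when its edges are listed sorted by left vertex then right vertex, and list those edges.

Lex-smallest maximum matching: {(1,3), (2,20), (7,19), (10,13), (15,0), (18,4)}

|M| = 6 (so the lex-smallest maximum matching has 6 edges)
process left vertices in ascending order; for each, take the smallest-labelled available neighbour that still permits 6 edges overall, or leave it unmatched if none does
lex-smallest matching: {1-3, 2-20, 7-19, 10-13, 15-0, 18-4}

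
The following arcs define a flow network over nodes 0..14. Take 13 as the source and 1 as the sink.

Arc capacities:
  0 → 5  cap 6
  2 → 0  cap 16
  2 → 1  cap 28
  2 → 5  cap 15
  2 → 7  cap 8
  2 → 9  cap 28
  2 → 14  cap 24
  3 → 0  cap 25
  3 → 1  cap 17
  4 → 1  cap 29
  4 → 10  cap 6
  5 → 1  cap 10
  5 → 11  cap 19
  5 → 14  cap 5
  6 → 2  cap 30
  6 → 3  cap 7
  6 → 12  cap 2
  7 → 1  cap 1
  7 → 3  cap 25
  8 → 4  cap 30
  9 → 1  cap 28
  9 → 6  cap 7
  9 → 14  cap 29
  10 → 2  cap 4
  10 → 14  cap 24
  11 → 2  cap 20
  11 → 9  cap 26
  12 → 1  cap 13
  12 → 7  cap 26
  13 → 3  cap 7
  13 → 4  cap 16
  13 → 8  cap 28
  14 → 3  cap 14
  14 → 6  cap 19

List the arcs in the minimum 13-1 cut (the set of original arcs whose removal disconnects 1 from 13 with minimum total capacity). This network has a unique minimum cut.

augment #1: 13→3→1 push 7
augment #2: 13→4→1 push 16
augment #3: 13→8→4→1 push 13
augment #4: 13→8→4→10→2→1 push 4
augment #5: 13→8→4→10→14→3→1 push 2
max flow = 42; residual-reachable set from 13 gives S-side
cut edges (S→T): {(4,1), (4,10), (13,3)} total cap 42

Min-cut arcs: {(4,1), (4,10), (13,3)} (total capacity 42)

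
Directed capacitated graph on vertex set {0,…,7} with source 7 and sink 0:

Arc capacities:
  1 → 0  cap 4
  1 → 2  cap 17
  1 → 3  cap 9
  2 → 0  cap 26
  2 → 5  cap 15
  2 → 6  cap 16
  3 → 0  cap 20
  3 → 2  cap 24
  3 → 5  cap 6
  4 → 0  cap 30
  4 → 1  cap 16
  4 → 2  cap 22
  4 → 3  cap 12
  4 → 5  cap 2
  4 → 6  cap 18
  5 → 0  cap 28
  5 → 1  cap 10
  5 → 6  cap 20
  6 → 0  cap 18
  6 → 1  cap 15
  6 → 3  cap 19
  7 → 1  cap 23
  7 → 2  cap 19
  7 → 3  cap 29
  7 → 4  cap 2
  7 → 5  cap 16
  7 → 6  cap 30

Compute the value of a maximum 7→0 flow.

augment #1: 7→1→0 bottleneck 4, total now 4
augment #2: 7→2→0 bottleneck 19, total now 23
augment #3: 7→3→0 bottleneck 20, total now 43
augment #4: 7→4→0 bottleneck 2, total now 45
augment #5: 7→5→0 bottleneck 16, total now 61
augment #6: 7→6→0 bottleneck 18, total now 79
augment #7: 7→1→2→0 bottleneck 7, total now 86
augment #8: 7→3→5→0 bottleneck 6, total now 92
augment #9: 7→1→2→5→0 bottleneck 6, total now 98

Maximum flow value: 98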